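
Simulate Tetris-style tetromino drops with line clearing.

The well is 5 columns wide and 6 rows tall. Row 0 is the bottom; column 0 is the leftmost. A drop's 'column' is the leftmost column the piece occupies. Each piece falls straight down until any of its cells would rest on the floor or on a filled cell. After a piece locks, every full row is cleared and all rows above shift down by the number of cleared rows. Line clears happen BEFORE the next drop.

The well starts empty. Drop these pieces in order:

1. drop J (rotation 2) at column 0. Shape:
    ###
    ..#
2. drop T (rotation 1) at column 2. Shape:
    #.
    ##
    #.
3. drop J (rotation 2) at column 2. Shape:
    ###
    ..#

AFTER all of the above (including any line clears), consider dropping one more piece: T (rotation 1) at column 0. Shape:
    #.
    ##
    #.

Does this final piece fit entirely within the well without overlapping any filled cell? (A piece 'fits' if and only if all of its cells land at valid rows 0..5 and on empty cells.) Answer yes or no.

Answer: yes

Derivation:
Drop 1: J rot2 at col 0 lands with bottom-row=0; cleared 0 line(s) (total 0); column heights now [2 2 2 0 0], max=2
Drop 2: T rot1 at col 2 lands with bottom-row=2; cleared 0 line(s) (total 0); column heights now [2 2 5 4 0], max=5
Drop 3: J rot2 at col 2 lands with bottom-row=4; cleared 0 line(s) (total 0); column heights now [2 2 6 6 6], max=6
Test piece T rot1 at col 0 (width 2): heights before test = [2 2 6 6 6]; fits = True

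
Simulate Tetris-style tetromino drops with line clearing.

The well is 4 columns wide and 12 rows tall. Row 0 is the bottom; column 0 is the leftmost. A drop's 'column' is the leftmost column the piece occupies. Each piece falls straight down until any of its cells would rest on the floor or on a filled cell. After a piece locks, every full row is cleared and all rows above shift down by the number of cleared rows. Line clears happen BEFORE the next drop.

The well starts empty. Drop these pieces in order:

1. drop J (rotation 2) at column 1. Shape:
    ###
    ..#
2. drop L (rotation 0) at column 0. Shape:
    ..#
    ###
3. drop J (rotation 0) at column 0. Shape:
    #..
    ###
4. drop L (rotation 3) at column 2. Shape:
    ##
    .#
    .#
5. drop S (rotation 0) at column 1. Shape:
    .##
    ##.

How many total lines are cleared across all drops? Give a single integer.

Answer: 1

Derivation:
Drop 1: J rot2 at col 1 lands with bottom-row=0; cleared 0 line(s) (total 0); column heights now [0 2 2 2], max=2
Drop 2: L rot0 at col 0 lands with bottom-row=2; cleared 0 line(s) (total 0); column heights now [3 3 4 2], max=4
Drop 3: J rot0 at col 0 lands with bottom-row=4; cleared 0 line(s) (total 0); column heights now [6 5 5 2], max=6
Drop 4: L rot3 at col 2 lands with bottom-row=3; cleared 1 line(s) (total 1); column heights now [5 3 5 5], max=5
Drop 5: S rot0 at col 1 lands with bottom-row=5; cleared 0 line(s) (total 1); column heights now [5 6 7 7], max=7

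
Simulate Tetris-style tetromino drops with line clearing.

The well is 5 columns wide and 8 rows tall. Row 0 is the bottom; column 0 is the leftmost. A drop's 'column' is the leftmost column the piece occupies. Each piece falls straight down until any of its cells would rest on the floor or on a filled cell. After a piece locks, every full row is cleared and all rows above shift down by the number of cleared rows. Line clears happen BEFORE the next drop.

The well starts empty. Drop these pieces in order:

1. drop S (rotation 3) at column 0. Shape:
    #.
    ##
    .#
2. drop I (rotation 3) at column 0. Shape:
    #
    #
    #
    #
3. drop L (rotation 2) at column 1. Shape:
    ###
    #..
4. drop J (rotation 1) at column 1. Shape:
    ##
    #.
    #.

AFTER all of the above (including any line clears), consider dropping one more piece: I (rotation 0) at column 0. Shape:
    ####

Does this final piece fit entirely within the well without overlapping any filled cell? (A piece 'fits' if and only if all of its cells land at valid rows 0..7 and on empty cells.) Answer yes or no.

Drop 1: S rot3 at col 0 lands with bottom-row=0; cleared 0 line(s) (total 0); column heights now [3 2 0 0 0], max=3
Drop 2: I rot3 at col 0 lands with bottom-row=3; cleared 0 line(s) (total 0); column heights now [7 2 0 0 0], max=7
Drop 3: L rot2 at col 1 lands with bottom-row=2; cleared 0 line(s) (total 0); column heights now [7 4 4 4 0], max=7
Drop 4: J rot1 at col 1 lands with bottom-row=4; cleared 0 line(s) (total 0); column heights now [7 7 7 4 0], max=7
Test piece I rot0 at col 0 (width 4): heights before test = [7 7 7 4 0]; fits = True

Answer: yes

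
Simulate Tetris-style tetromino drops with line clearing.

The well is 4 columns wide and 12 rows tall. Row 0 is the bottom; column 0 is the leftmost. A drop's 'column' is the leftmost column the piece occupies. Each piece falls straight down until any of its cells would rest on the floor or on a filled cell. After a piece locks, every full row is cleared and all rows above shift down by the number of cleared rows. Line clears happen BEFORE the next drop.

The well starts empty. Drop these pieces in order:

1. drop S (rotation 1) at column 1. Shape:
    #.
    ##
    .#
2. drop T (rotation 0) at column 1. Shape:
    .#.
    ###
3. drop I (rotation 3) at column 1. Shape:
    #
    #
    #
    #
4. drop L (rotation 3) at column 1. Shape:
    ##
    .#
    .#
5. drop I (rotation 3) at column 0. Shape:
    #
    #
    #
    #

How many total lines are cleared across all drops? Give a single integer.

Drop 1: S rot1 at col 1 lands with bottom-row=0; cleared 0 line(s) (total 0); column heights now [0 3 2 0], max=3
Drop 2: T rot0 at col 1 lands with bottom-row=3; cleared 0 line(s) (total 0); column heights now [0 4 5 4], max=5
Drop 3: I rot3 at col 1 lands with bottom-row=4; cleared 0 line(s) (total 0); column heights now [0 8 5 4], max=8
Drop 4: L rot3 at col 1 lands with bottom-row=6; cleared 0 line(s) (total 0); column heights now [0 9 9 4], max=9
Drop 5: I rot3 at col 0 lands with bottom-row=0; cleared 1 line(s) (total 1); column heights now [3 8 8 0], max=8

Answer: 1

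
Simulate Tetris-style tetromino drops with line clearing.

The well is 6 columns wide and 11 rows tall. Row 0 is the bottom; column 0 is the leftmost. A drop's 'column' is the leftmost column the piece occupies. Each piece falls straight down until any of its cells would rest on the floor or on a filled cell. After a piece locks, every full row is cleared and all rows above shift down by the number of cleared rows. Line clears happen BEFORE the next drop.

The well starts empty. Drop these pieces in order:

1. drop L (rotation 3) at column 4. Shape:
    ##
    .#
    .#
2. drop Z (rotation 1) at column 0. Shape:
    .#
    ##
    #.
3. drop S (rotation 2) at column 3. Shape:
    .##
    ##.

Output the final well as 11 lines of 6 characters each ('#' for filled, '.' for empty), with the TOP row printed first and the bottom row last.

Answer: ......
......
......
......
......
......
....##
...##.
.#..##
##...#
#....#

Derivation:
Drop 1: L rot3 at col 4 lands with bottom-row=0; cleared 0 line(s) (total 0); column heights now [0 0 0 0 3 3], max=3
Drop 2: Z rot1 at col 0 lands with bottom-row=0; cleared 0 line(s) (total 0); column heights now [2 3 0 0 3 3], max=3
Drop 3: S rot2 at col 3 lands with bottom-row=3; cleared 0 line(s) (total 0); column heights now [2 3 0 4 5 5], max=5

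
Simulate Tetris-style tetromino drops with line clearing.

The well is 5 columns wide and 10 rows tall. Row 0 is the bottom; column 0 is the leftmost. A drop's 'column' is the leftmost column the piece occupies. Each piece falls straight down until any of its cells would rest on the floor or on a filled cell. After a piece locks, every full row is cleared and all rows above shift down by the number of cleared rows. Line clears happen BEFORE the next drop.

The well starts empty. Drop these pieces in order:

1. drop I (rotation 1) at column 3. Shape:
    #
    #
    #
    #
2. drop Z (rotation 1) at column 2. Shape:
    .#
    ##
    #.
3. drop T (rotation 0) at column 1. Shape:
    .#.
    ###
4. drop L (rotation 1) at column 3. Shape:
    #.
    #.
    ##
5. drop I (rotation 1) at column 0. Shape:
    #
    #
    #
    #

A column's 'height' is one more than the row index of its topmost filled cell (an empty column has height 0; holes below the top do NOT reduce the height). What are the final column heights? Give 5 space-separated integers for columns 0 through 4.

Answer: 4 7 8 10 8

Derivation:
Drop 1: I rot1 at col 3 lands with bottom-row=0; cleared 0 line(s) (total 0); column heights now [0 0 0 4 0], max=4
Drop 2: Z rot1 at col 2 lands with bottom-row=3; cleared 0 line(s) (total 0); column heights now [0 0 5 6 0], max=6
Drop 3: T rot0 at col 1 lands with bottom-row=6; cleared 0 line(s) (total 0); column heights now [0 7 8 7 0], max=8
Drop 4: L rot1 at col 3 lands with bottom-row=7; cleared 0 line(s) (total 0); column heights now [0 7 8 10 8], max=10
Drop 5: I rot1 at col 0 lands with bottom-row=0; cleared 0 line(s) (total 0); column heights now [4 7 8 10 8], max=10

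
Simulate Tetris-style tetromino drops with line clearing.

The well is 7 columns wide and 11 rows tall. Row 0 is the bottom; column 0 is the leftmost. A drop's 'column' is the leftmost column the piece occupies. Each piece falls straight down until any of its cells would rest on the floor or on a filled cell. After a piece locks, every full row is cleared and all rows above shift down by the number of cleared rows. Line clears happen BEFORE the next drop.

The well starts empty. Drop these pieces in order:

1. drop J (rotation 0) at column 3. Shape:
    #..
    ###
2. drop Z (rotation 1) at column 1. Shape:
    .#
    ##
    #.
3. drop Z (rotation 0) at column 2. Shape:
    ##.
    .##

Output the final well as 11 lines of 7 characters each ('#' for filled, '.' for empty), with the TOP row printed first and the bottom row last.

Drop 1: J rot0 at col 3 lands with bottom-row=0; cleared 0 line(s) (total 0); column heights now [0 0 0 2 1 1 0], max=2
Drop 2: Z rot1 at col 1 lands with bottom-row=0; cleared 0 line(s) (total 0); column heights now [0 2 3 2 1 1 0], max=3
Drop 3: Z rot0 at col 2 lands with bottom-row=2; cleared 0 line(s) (total 0); column heights now [0 2 4 4 3 1 0], max=4

Answer: .......
.......
.......
.......
.......
.......
.......
..##...
..###..
.###...
.#.###.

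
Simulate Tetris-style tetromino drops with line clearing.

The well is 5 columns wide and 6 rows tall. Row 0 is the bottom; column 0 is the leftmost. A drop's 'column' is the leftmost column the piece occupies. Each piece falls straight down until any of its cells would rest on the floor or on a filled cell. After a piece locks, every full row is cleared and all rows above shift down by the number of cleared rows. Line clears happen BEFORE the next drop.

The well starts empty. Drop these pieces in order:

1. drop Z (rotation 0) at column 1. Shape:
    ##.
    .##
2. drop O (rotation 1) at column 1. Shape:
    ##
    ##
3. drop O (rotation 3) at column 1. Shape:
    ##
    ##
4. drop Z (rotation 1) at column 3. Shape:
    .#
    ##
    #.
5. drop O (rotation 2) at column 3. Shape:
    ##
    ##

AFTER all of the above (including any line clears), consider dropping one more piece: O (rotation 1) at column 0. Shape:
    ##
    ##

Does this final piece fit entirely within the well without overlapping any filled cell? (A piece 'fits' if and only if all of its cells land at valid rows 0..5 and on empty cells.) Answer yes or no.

Drop 1: Z rot0 at col 1 lands with bottom-row=0; cleared 0 line(s) (total 0); column heights now [0 2 2 1 0], max=2
Drop 2: O rot1 at col 1 lands with bottom-row=2; cleared 0 line(s) (total 0); column heights now [0 4 4 1 0], max=4
Drop 3: O rot3 at col 1 lands with bottom-row=4; cleared 0 line(s) (total 0); column heights now [0 6 6 1 0], max=6
Drop 4: Z rot1 at col 3 lands with bottom-row=1; cleared 0 line(s) (total 0); column heights now [0 6 6 3 4], max=6
Drop 5: O rot2 at col 3 lands with bottom-row=4; cleared 0 line(s) (total 0); column heights now [0 6 6 6 6], max=6
Test piece O rot1 at col 0 (width 2): heights before test = [0 6 6 6 6]; fits = False

Answer: no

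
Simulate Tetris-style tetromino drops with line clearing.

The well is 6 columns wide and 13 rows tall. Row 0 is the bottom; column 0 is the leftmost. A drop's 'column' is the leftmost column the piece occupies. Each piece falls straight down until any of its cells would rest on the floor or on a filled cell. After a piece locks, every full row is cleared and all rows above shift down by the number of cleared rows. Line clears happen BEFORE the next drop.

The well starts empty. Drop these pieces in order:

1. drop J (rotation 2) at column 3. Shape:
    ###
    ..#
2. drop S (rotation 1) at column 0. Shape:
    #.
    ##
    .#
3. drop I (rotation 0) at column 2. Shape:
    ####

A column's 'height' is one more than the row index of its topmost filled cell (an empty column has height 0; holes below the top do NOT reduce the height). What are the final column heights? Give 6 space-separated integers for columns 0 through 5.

Drop 1: J rot2 at col 3 lands with bottom-row=0; cleared 0 line(s) (total 0); column heights now [0 0 0 2 2 2], max=2
Drop 2: S rot1 at col 0 lands with bottom-row=0; cleared 0 line(s) (total 0); column heights now [3 2 0 2 2 2], max=3
Drop 3: I rot0 at col 2 lands with bottom-row=2; cleared 0 line(s) (total 0); column heights now [3 2 3 3 3 3], max=3

Answer: 3 2 3 3 3 3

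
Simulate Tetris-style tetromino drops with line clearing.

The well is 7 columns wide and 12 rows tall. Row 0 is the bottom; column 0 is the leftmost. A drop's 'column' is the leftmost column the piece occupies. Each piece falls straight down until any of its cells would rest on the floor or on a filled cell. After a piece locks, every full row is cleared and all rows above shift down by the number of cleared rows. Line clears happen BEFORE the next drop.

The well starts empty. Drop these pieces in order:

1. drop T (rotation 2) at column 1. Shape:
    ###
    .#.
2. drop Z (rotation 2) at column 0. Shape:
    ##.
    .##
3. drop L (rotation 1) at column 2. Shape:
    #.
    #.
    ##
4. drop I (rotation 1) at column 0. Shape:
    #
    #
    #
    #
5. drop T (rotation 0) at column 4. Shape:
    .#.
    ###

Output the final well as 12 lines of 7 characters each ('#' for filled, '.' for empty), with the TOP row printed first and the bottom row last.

Drop 1: T rot2 at col 1 lands with bottom-row=0; cleared 0 line(s) (total 0); column heights now [0 2 2 2 0 0 0], max=2
Drop 2: Z rot2 at col 0 lands with bottom-row=2; cleared 0 line(s) (total 0); column heights now [4 4 3 2 0 0 0], max=4
Drop 3: L rot1 at col 2 lands with bottom-row=3; cleared 0 line(s) (total 0); column heights now [4 4 6 4 0 0 0], max=6
Drop 4: I rot1 at col 0 lands with bottom-row=4; cleared 0 line(s) (total 0); column heights now [8 4 6 4 0 0 0], max=8
Drop 5: T rot0 at col 4 lands with bottom-row=0; cleared 0 line(s) (total 0); column heights now [8 4 6 4 1 2 1], max=8

Answer: .......
.......
.......
.......
#......
#......
#.#....
#.#....
####...
.##....
.###.#.
..#.###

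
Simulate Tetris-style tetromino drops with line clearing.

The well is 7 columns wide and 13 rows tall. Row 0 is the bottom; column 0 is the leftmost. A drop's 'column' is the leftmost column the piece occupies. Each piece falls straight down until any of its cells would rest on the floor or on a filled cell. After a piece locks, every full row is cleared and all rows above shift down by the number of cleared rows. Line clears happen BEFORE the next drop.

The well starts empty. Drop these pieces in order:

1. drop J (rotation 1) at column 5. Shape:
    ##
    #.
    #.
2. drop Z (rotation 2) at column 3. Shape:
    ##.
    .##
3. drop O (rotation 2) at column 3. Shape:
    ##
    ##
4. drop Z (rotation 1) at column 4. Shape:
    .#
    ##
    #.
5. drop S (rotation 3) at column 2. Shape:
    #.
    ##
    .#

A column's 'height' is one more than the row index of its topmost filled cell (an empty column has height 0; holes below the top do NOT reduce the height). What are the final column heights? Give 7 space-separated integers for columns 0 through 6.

Answer: 0 0 10 9 9 10 3

Derivation:
Drop 1: J rot1 at col 5 lands with bottom-row=0; cleared 0 line(s) (total 0); column heights now [0 0 0 0 0 3 3], max=3
Drop 2: Z rot2 at col 3 lands with bottom-row=3; cleared 0 line(s) (total 0); column heights now [0 0 0 5 5 4 3], max=5
Drop 3: O rot2 at col 3 lands with bottom-row=5; cleared 0 line(s) (total 0); column heights now [0 0 0 7 7 4 3], max=7
Drop 4: Z rot1 at col 4 lands with bottom-row=7; cleared 0 line(s) (total 0); column heights now [0 0 0 7 9 10 3], max=10
Drop 5: S rot3 at col 2 lands with bottom-row=7; cleared 0 line(s) (total 0); column heights now [0 0 10 9 9 10 3], max=10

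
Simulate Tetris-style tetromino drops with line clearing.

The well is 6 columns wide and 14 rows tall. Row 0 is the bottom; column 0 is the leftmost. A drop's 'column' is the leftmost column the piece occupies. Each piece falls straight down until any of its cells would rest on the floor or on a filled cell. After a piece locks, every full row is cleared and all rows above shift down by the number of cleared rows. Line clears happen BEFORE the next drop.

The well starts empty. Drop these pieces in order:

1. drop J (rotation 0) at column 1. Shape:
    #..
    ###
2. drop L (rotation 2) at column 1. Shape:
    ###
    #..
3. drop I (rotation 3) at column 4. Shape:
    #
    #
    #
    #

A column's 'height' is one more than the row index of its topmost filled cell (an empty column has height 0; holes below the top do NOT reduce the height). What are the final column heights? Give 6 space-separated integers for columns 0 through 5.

Answer: 0 4 4 4 4 0

Derivation:
Drop 1: J rot0 at col 1 lands with bottom-row=0; cleared 0 line(s) (total 0); column heights now [0 2 1 1 0 0], max=2
Drop 2: L rot2 at col 1 lands with bottom-row=2; cleared 0 line(s) (total 0); column heights now [0 4 4 4 0 0], max=4
Drop 3: I rot3 at col 4 lands with bottom-row=0; cleared 0 line(s) (total 0); column heights now [0 4 4 4 4 0], max=4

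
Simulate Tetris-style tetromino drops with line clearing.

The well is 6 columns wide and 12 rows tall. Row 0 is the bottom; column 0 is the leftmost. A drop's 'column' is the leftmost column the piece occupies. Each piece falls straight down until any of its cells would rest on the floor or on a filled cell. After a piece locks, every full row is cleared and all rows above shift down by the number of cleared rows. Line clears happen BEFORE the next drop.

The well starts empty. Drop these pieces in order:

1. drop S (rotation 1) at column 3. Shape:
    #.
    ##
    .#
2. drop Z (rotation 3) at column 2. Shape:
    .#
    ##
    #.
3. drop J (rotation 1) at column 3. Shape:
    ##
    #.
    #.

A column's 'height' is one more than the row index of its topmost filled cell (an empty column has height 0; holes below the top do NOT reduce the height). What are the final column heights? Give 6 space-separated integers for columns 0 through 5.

Drop 1: S rot1 at col 3 lands with bottom-row=0; cleared 0 line(s) (total 0); column heights now [0 0 0 3 2 0], max=3
Drop 2: Z rot3 at col 2 lands with bottom-row=2; cleared 0 line(s) (total 0); column heights now [0 0 4 5 2 0], max=5
Drop 3: J rot1 at col 3 lands with bottom-row=5; cleared 0 line(s) (total 0); column heights now [0 0 4 8 8 0], max=8

Answer: 0 0 4 8 8 0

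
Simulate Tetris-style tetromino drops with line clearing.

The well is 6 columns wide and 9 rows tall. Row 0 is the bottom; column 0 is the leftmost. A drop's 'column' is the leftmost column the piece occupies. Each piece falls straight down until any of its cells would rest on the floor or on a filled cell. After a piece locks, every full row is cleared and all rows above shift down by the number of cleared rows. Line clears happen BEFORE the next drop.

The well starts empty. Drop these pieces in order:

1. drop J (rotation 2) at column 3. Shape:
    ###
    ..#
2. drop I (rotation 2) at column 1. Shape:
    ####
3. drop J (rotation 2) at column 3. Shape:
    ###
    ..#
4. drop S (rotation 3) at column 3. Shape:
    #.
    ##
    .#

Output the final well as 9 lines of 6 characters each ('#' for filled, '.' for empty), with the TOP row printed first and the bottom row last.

Drop 1: J rot2 at col 3 lands with bottom-row=0; cleared 0 line(s) (total 0); column heights now [0 0 0 2 2 2], max=2
Drop 2: I rot2 at col 1 lands with bottom-row=2; cleared 0 line(s) (total 0); column heights now [0 3 3 3 3 2], max=3
Drop 3: J rot2 at col 3 lands with bottom-row=2; cleared 0 line(s) (total 0); column heights now [0 3 3 4 4 4], max=4
Drop 4: S rot3 at col 3 lands with bottom-row=4; cleared 0 line(s) (total 0); column heights now [0 3 3 7 6 4], max=7

Answer: ......
......
...#..
...##.
....#.
...###
.#####
...###
.....#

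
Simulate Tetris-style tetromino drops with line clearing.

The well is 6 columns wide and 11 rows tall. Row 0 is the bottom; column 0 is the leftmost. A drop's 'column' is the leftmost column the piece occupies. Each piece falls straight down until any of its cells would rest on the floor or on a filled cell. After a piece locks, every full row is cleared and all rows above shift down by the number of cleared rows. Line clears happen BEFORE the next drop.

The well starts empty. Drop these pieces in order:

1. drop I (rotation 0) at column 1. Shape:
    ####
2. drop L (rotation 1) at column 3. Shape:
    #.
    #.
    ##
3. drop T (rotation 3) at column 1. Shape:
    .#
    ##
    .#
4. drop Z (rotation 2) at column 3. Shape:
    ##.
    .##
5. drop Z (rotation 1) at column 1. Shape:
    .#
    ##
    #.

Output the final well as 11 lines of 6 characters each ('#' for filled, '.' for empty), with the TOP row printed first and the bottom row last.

Drop 1: I rot0 at col 1 lands with bottom-row=0; cleared 0 line(s) (total 0); column heights now [0 1 1 1 1 0], max=1
Drop 2: L rot1 at col 3 lands with bottom-row=1; cleared 0 line(s) (total 0); column heights now [0 1 1 4 2 0], max=4
Drop 3: T rot3 at col 1 lands with bottom-row=1; cleared 0 line(s) (total 0); column heights now [0 3 4 4 2 0], max=4
Drop 4: Z rot2 at col 3 lands with bottom-row=3; cleared 0 line(s) (total 0); column heights now [0 3 4 5 5 4], max=5
Drop 5: Z rot1 at col 1 lands with bottom-row=3; cleared 0 line(s) (total 0); column heights now [0 5 6 5 5 4], max=6

Answer: ......
......
......
......
......
..#...
.####.
.#####
.###..
..###.
.####.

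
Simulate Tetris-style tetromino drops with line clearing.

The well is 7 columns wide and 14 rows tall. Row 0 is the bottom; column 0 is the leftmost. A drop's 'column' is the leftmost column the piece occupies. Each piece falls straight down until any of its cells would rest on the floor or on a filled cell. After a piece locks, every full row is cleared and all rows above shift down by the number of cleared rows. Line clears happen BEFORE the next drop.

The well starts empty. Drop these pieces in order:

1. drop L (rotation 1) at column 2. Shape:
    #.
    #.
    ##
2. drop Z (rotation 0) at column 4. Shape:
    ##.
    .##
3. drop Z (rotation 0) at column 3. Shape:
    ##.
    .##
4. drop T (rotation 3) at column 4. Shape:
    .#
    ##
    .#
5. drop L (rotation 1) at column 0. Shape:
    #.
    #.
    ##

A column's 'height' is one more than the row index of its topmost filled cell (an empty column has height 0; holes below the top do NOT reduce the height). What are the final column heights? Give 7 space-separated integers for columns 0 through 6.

Drop 1: L rot1 at col 2 lands with bottom-row=0; cleared 0 line(s) (total 0); column heights now [0 0 3 1 0 0 0], max=3
Drop 2: Z rot0 at col 4 lands with bottom-row=0; cleared 0 line(s) (total 0); column heights now [0 0 3 1 2 2 1], max=3
Drop 3: Z rot0 at col 3 lands with bottom-row=2; cleared 0 line(s) (total 0); column heights now [0 0 3 4 4 3 1], max=4
Drop 4: T rot3 at col 4 lands with bottom-row=3; cleared 0 line(s) (total 0); column heights now [0 0 3 4 5 6 1], max=6
Drop 5: L rot1 at col 0 lands with bottom-row=0; cleared 0 line(s) (total 0); column heights now [3 1 3 4 5 6 1], max=6

Answer: 3 1 3 4 5 6 1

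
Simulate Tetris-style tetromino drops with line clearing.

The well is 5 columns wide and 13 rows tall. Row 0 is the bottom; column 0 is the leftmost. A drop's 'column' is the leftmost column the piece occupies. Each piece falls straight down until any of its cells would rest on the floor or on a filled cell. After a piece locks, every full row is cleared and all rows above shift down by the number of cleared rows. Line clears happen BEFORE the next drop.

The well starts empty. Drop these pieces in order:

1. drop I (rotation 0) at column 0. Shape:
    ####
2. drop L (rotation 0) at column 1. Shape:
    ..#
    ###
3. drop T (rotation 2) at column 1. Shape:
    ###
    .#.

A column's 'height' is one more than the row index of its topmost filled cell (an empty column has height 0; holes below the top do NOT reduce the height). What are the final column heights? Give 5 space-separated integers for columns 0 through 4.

Drop 1: I rot0 at col 0 lands with bottom-row=0; cleared 0 line(s) (total 0); column heights now [1 1 1 1 0], max=1
Drop 2: L rot0 at col 1 lands with bottom-row=1; cleared 0 line(s) (total 0); column heights now [1 2 2 3 0], max=3
Drop 3: T rot2 at col 1 lands with bottom-row=2; cleared 0 line(s) (total 0); column heights now [1 4 4 4 0], max=4

Answer: 1 4 4 4 0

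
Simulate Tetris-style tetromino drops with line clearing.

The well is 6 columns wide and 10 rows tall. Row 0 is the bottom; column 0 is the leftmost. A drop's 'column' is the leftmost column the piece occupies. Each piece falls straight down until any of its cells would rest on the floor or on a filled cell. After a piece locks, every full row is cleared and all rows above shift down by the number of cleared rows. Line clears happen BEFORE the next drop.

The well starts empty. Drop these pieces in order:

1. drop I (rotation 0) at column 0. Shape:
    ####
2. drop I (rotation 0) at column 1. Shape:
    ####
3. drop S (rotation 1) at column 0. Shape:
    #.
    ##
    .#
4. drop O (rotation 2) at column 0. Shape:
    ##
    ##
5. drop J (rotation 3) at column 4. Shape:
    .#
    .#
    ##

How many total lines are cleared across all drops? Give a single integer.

Answer: 0

Derivation:
Drop 1: I rot0 at col 0 lands with bottom-row=0; cleared 0 line(s) (total 0); column heights now [1 1 1 1 0 0], max=1
Drop 2: I rot0 at col 1 lands with bottom-row=1; cleared 0 line(s) (total 0); column heights now [1 2 2 2 2 0], max=2
Drop 3: S rot1 at col 0 lands with bottom-row=2; cleared 0 line(s) (total 0); column heights now [5 4 2 2 2 0], max=5
Drop 4: O rot2 at col 0 lands with bottom-row=5; cleared 0 line(s) (total 0); column heights now [7 7 2 2 2 0], max=7
Drop 5: J rot3 at col 4 lands with bottom-row=2; cleared 0 line(s) (total 0); column heights now [7 7 2 2 3 5], max=7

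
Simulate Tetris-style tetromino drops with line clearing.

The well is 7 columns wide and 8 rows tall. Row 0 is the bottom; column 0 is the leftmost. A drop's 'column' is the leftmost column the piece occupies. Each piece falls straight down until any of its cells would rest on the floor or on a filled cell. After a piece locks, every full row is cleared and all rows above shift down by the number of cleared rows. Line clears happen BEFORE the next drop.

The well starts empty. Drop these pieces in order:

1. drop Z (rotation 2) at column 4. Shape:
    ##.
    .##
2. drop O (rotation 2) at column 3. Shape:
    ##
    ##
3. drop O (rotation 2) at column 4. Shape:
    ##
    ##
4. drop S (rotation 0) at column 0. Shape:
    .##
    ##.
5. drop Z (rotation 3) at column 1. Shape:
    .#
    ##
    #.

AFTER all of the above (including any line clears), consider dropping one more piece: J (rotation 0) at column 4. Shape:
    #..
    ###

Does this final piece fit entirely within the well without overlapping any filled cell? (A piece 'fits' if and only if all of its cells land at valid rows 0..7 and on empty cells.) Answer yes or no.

Answer: yes

Derivation:
Drop 1: Z rot2 at col 4 lands with bottom-row=0; cleared 0 line(s) (total 0); column heights now [0 0 0 0 2 2 1], max=2
Drop 2: O rot2 at col 3 lands with bottom-row=2; cleared 0 line(s) (total 0); column heights now [0 0 0 4 4 2 1], max=4
Drop 3: O rot2 at col 4 lands with bottom-row=4; cleared 0 line(s) (total 0); column heights now [0 0 0 4 6 6 1], max=6
Drop 4: S rot0 at col 0 lands with bottom-row=0; cleared 0 line(s) (total 0); column heights now [1 2 2 4 6 6 1], max=6
Drop 5: Z rot3 at col 1 lands with bottom-row=2; cleared 0 line(s) (total 0); column heights now [1 4 5 4 6 6 1], max=6
Test piece J rot0 at col 4 (width 3): heights before test = [1 4 5 4 6 6 1]; fits = True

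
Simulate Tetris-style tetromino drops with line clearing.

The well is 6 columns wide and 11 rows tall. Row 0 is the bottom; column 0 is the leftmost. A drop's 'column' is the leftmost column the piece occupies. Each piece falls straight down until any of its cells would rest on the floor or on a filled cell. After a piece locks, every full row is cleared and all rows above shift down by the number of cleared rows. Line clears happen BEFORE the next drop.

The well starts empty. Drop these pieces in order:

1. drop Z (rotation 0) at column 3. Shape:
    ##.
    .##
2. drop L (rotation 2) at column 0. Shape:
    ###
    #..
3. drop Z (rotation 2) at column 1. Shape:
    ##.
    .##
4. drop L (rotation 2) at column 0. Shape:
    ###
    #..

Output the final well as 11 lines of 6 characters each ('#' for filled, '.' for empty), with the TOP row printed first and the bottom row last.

Answer: ......
......
......
......
......
......
###...
###...
..##..
#####.
#...##

Derivation:
Drop 1: Z rot0 at col 3 lands with bottom-row=0; cleared 0 line(s) (total 0); column heights now [0 0 0 2 2 1], max=2
Drop 2: L rot2 at col 0 lands with bottom-row=0; cleared 0 line(s) (total 0); column heights now [2 2 2 2 2 1], max=2
Drop 3: Z rot2 at col 1 lands with bottom-row=2; cleared 0 line(s) (total 0); column heights now [2 4 4 3 2 1], max=4
Drop 4: L rot2 at col 0 lands with bottom-row=3; cleared 0 line(s) (total 0); column heights now [5 5 5 3 2 1], max=5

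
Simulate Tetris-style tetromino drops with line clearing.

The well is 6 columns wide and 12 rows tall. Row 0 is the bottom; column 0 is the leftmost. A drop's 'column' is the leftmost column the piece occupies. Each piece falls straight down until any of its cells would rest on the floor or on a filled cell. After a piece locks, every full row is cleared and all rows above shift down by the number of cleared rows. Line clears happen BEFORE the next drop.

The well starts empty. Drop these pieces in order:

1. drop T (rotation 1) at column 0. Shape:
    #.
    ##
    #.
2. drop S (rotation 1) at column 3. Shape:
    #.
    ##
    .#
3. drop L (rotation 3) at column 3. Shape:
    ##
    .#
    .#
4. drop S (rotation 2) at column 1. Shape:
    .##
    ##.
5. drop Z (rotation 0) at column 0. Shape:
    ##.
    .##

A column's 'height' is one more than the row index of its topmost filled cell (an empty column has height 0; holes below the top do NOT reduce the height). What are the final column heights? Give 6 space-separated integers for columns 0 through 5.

Answer: 8 8 7 6 5 0

Derivation:
Drop 1: T rot1 at col 0 lands with bottom-row=0; cleared 0 line(s) (total 0); column heights now [3 2 0 0 0 0], max=3
Drop 2: S rot1 at col 3 lands with bottom-row=0; cleared 0 line(s) (total 0); column heights now [3 2 0 3 2 0], max=3
Drop 3: L rot3 at col 3 lands with bottom-row=2; cleared 0 line(s) (total 0); column heights now [3 2 0 5 5 0], max=5
Drop 4: S rot2 at col 1 lands with bottom-row=4; cleared 0 line(s) (total 0); column heights now [3 5 6 6 5 0], max=6
Drop 5: Z rot0 at col 0 lands with bottom-row=6; cleared 0 line(s) (total 0); column heights now [8 8 7 6 5 0], max=8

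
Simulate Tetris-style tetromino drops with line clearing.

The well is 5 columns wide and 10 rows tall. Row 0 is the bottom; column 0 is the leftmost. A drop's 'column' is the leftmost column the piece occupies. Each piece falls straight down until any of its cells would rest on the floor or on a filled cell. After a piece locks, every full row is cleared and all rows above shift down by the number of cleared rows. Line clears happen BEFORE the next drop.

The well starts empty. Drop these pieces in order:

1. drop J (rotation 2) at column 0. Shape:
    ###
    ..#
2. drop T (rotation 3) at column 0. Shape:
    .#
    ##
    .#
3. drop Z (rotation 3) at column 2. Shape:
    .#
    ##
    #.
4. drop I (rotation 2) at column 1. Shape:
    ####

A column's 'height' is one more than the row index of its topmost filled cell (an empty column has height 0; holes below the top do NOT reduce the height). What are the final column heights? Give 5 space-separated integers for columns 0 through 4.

Answer: 4 6 6 6 6

Derivation:
Drop 1: J rot2 at col 0 lands with bottom-row=0; cleared 0 line(s) (total 0); column heights now [2 2 2 0 0], max=2
Drop 2: T rot3 at col 0 lands with bottom-row=2; cleared 0 line(s) (total 0); column heights now [4 5 2 0 0], max=5
Drop 3: Z rot3 at col 2 lands with bottom-row=2; cleared 0 line(s) (total 0); column heights now [4 5 4 5 0], max=5
Drop 4: I rot2 at col 1 lands with bottom-row=5; cleared 0 line(s) (total 0); column heights now [4 6 6 6 6], max=6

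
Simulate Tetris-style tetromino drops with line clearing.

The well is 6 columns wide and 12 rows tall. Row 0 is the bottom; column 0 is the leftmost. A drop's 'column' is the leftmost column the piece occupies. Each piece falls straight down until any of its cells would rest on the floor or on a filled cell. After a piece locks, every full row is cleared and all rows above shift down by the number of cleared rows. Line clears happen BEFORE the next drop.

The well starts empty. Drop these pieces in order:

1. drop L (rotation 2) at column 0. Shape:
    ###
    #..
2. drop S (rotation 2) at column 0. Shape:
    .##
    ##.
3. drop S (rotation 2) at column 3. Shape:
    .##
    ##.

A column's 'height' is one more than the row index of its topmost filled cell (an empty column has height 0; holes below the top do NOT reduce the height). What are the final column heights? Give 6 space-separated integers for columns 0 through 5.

Drop 1: L rot2 at col 0 lands with bottom-row=0; cleared 0 line(s) (total 0); column heights now [2 2 2 0 0 0], max=2
Drop 2: S rot2 at col 0 lands with bottom-row=2; cleared 0 line(s) (total 0); column heights now [3 4 4 0 0 0], max=4
Drop 3: S rot2 at col 3 lands with bottom-row=0; cleared 0 line(s) (total 0); column heights now [3 4 4 1 2 2], max=4

Answer: 3 4 4 1 2 2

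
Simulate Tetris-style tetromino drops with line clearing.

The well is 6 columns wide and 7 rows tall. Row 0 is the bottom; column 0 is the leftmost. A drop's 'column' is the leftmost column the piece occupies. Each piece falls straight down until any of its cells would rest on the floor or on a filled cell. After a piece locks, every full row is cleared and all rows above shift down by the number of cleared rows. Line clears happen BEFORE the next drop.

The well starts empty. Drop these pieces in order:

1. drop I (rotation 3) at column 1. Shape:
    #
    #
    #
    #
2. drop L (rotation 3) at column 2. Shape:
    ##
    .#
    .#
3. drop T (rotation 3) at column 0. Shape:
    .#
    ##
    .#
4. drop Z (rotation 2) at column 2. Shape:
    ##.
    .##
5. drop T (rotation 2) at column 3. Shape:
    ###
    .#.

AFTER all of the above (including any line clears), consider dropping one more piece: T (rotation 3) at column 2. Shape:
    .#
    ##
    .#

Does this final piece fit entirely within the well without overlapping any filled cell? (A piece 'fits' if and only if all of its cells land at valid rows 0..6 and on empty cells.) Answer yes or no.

Answer: no

Derivation:
Drop 1: I rot3 at col 1 lands with bottom-row=0; cleared 0 line(s) (total 0); column heights now [0 4 0 0 0 0], max=4
Drop 2: L rot3 at col 2 lands with bottom-row=0; cleared 0 line(s) (total 0); column heights now [0 4 3 3 0 0], max=4
Drop 3: T rot3 at col 0 lands with bottom-row=4; cleared 0 line(s) (total 0); column heights now [6 7 3 3 0 0], max=7
Drop 4: Z rot2 at col 2 lands with bottom-row=3; cleared 0 line(s) (total 0); column heights now [6 7 5 5 4 0], max=7
Drop 5: T rot2 at col 3 lands with bottom-row=4; cleared 0 line(s) (total 0); column heights now [6 7 5 6 6 6], max=7
Test piece T rot3 at col 2 (width 2): heights before test = [6 7 5 6 6 6]; fits = False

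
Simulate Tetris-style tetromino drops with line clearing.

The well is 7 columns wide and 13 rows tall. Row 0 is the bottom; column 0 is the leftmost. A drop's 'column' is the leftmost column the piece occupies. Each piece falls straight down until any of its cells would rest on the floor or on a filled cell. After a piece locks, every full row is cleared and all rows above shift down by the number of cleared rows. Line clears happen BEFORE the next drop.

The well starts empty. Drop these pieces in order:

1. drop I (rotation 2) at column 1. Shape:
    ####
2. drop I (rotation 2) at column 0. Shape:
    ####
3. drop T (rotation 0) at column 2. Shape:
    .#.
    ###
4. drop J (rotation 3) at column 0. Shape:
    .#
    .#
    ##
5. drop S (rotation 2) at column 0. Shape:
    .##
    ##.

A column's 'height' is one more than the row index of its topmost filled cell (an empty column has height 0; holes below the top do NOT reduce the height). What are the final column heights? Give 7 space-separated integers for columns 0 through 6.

Answer: 6 7 7 4 3 0 0

Derivation:
Drop 1: I rot2 at col 1 lands with bottom-row=0; cleared 0 line(s) (total 0); column heights now [0 1 1 1 1 0 0], max=1
Drop 2: I rot2 at col 0 lands with bottom-row=1; cleared 0 line(s) (total 0); column heights now [2 2 2 2 1 0 0], max=2
Drop 3: T rot0 at col 2 lands with bottom-row=2; cleared 0 line(s) (total 0); column heights now [2 2 3 4 3 0 0], max=4
Drop 4: J rot3 at col 0 lands with bottom-row=2; cleared 0 line(s) (total 0); column heights now [3 5 3 4 3 0 0], max=5
Drop 5: S rot2 at col 0 lands with bottom-row=5; cleared 0 line(s) (total 0); column heights now [6 7 7 4 3 0 0], max=7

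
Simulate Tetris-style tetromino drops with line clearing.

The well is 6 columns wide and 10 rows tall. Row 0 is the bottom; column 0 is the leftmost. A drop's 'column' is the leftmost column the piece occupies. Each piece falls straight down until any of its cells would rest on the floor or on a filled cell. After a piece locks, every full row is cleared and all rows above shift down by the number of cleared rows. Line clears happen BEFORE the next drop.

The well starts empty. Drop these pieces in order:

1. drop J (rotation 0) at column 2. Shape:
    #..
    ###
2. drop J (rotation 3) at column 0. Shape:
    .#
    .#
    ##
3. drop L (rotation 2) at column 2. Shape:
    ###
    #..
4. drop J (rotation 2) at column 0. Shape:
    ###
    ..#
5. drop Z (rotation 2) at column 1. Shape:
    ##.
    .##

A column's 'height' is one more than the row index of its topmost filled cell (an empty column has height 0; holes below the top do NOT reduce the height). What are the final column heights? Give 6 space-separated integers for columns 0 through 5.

Drop 1: J rot0 at col 2 lands with bottom-row=0; cleared 0 line(s) (total 0); column heights now [0 0 2 1 1 0], max=2
Drop 2: J rot3 at col 0 lands with bottom-row=0; cleared 0 line(s) (total 0); column heights now [1 3 2 1 1 0], max=3
Drop 3: L rot2 at col 2 lands with bottom-row=2; cleared 0 line(s) (total 0); column heights now [1 3 4 4 4 0], max=4
Drop 4: J rot2 at col 0 lands with bottom-row=4; cleared 0 line(s) (total 0); column heights now [6 6 6 4 4 0], max=6
Drop 5: Z rot2 at col 1 lands with bottom-row=6; cleared 0 line(s) (total 0); column heights now [6 8 8 7 4 0], max=8

Answer: 6 8 8 7 4 0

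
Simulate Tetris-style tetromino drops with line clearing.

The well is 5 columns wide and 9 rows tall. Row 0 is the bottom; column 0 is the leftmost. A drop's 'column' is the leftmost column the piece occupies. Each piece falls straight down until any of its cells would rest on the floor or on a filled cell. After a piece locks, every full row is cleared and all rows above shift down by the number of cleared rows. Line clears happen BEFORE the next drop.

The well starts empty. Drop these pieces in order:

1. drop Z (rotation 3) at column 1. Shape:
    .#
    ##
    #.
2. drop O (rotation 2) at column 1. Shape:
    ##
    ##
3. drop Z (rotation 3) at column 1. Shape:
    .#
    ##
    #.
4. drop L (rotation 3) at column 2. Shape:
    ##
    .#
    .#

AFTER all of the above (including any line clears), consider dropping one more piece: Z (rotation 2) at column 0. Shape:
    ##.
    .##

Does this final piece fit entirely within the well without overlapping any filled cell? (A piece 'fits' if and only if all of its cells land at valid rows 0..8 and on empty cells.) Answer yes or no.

Answer: no

Derivation:
Drop 1: Z rot3 at col 1 lands with bottom-row=0; cleared 0 line(s) (total 0); column heights now [0 2 3 0 0], max=3
Drop 2: O rot2 at col 1 lands with bottom-row=3; cleared 0 line(s) (total 0); column heights now [0 5 5 0 0], max=5
Drop 3: Z rot3 at col 1 lands with bottom-row=5; cleared 0 line(s) (total 0); column heights now [0 7 8 0 0], max=8
Drop 4: L rot3 at col 2 lands with bottom-row=6; cleared 0 line(s) (total 0); column heights now [0 7 9 9 0], max=9
Test piece Z rot2 at col 0 (width 3): heights before test = [0 7 9 9 0]; fits = False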